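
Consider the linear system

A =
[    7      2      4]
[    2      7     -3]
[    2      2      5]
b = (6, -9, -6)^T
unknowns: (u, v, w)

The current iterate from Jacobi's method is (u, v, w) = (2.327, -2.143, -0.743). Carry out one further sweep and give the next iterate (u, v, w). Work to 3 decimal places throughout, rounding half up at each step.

One sweep:
  u = (6 - (2)·-2.143 - (4)·-0.743) / (7) = 1.894
  v = (-9 - (2)·2.327 - (-3)·-0.743) / (7) = -2.269
  w = (-6 - (2)·2.327 - (2)·-2.143) / (5) = -1.274

(1.894, -2.269, -1.274)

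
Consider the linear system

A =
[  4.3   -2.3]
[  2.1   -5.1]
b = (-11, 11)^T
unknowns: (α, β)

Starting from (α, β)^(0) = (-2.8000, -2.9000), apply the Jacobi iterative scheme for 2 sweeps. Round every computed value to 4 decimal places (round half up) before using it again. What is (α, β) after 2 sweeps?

Iteration 1:
  α = (-11 - (-2.3)·-2.9000) / (4.3) = -4.1093
  β = (11 - (2.1)·-2.8000) / (-5.1) = -3.3098
Iteration 2:
  α = (-11 - (-2.3)·-3.3098) / (4.3) = -4.3285
  β = (11 - (2.1)·-4.1093) / (-5.1) = -3.8489

(-4.3285, -3.8489)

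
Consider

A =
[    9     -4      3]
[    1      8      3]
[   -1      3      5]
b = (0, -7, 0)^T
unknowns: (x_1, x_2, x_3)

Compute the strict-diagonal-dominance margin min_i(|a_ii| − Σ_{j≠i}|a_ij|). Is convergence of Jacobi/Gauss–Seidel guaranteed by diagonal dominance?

1

row 1: |9| − (4+3) = 2
row 2: |8| − (1+3) = 4
row 3: |5| − (1+3) = 1
minimum over rows = 1 → strictly diagonally dominant (convergence guaranteed)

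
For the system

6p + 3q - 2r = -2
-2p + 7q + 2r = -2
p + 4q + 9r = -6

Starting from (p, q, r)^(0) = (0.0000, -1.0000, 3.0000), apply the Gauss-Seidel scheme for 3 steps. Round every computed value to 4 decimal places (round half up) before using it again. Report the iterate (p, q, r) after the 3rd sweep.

(-0.4347, -0.2449, -0.5095)

Iteration 1:
  p = (-2 - (3)·-1.0000 - (-2)·3.0000) / (6) = 1.1667
  q = (-2 - (-2)·1.1667 - (2)·3.0000) / (7) = -0.8095
  r = (-6 - (1)·1.1667 - (4)·-0.8095) / (9) = -0.4365
Iteration 2:
  p = (-2 - (3)·-0.8095 - (-2)·-0.4365) / (6) = -0.0741
  q = (-2 - (-2)·-0.0741 - (2)·-0.4365) / (7) = -0.1822
  r = (-6 - (1)·-0.0741 - (4)·-0.1822) / (9) = -0.5775
Iteration 3:
  p = (-2 - (3)·-0.1822 - (-2)·-0.5775) / (6) = -0.4347
  q = (-2 - (-2)·-0.4347 - (2)·-0.5775) / (7) = -0.2449
  r = (-6 - (1)·-0.4347 - (4)·-0.2449) / (9) = -0.5095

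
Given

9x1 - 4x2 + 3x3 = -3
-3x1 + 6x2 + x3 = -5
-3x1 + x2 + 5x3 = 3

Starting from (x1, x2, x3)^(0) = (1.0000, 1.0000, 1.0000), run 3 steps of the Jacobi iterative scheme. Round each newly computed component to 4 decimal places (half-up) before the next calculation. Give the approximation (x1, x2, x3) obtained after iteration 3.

(-1.0161, -1.3722, 0.2889)

Iteration 1:
  x1 = (-3 - (-4)·1.0000 - (3)·1.0000) / (9) = -0.2222
  x2 = (-5 - (-3)·1.0000 - (1)·1.0000) / (6) = -0.5000
  x3 = (3 - (-3)·1.0000 - (1)·1.0000) / (5) = 1.0000
Iteration 2:
  x1 = (-3 - (-4)·-0.5000 - (3)·1.0000) / (9) = -0.8889
  x2 = (-5 - (-3)·-0.2222 - (1)·1.0000) / (6) = -1.1111
  x3 = (3 - (-3)·-0.2222 - (1)·-0.5000) / (5) = 0.5667
Iteration 3:
  x1 = (-3 - (-4)·-1.1111 - (3)·0.5667) / (9) = -1.0161
  x2 = (-5 - (-3)·-0.8889 - (1)·0.5667) / (6) = -1.3722
  x3 = (3 - (-3)·-0.8889 - (1)·-1.1111) / (5) = 0.2889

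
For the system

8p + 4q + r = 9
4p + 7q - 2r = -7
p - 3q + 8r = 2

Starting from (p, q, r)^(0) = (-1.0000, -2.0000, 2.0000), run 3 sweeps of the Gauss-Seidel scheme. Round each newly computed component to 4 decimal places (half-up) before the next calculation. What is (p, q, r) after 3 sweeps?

Iteration 1:
  p = (9 - (4)·-2.0000 - (1)·2.0000) / (8) = 1.8750
  q = (-7 - (4)·1.8750 - (-2)·2.0000) / (7) = -1.5000
  r = (2 - (1)·1.8750 - (-3)·-1.5000) / (8) = -0.5469
Iteration 2:
  p = (9 - (4)·-1.5000 - (1)·-0.5469) / (8) = 1.9434
  q = (-7 - (4)·1.9434 - (-2)·-0.5469) / (7) = -2.2668
  r = (2 - (1)·1.9434 - (-3)·-2.2668) / (8) = -0.8430
Iteration 3:
  p = (9 - (4)·-2.2668 - (1)·-0.8430) / (8) = 2.3638
  q = (-7 - (4)·2.3638 - (-2)·-0.8430) / (7) = -2.5916
  r = (2 - (1)·2.3638 - (-3)·-2.5916) / (8) = -1.0173

(2.3638, -2.5916, -1.0173)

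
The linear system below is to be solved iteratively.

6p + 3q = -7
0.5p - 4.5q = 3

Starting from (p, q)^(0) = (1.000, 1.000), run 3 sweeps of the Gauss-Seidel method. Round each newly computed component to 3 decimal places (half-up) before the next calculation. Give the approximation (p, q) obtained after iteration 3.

(-0.792, -0.755)

Iteration 1:
  p = (-7 - (3)·1.000) / (6) = -1.667
  q = (3 - (0.5)·-1.667) / (-4.5) = -0.852
Iteration 2:
  p = (-7 - (3)·-0.852) / (6) = -0.741
  q = (3 - (0.5)·-0.741) / (-4.5) = -0.749
Iteration 3:
  p = (-7 - (3)·-0.749) / (6) = -0.792
  q = (3 - (0.5)·-0.792) / (-4.5) = -0.755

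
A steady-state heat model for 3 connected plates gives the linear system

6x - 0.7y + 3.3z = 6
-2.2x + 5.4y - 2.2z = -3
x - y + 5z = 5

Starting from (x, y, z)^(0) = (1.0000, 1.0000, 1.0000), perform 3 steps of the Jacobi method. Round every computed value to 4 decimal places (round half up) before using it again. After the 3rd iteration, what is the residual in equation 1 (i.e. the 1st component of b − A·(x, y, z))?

Iteration 1:
  x = (6 - (-0.7)·1.0000 - (3.3)·1.0000) / (6) = 0.5667
  y = (-3 - (-2.2)·1.0000 - (-2.2)·1.0000) / (5.4) = 0.2593
  z = (5 - (1)·1.0000 - (-1)·1.0000) / (5) = 1.0000
Iteration 2:
  x = (6 - (-0.7)·0.2593 - (3.3)·1.0000) / (6) = 0.4803
  y = (-3 - (-2.2)·0.5667 - (-2.2)·1.0000) / (5.4) = 0.0827
  z = (5 - (1)·0.5667 - (-1)·0.2593) / (5) = 0.9385
Iteration 3:
  x = (6 - (-0.7)·0.0827 - (3.3)·0.9385) / (6) = 0.4935
  y = (-3 - (-2.2)·0.4803 - (-2.2)·0.9385) / (5.4) = 0.0225
  z = (5 - (1)·0.4803 - (-1)·0.0827) / (5) = 0.9205
Residual b − A·x = (0.0171, -0.0107, -0.0735)

0.0171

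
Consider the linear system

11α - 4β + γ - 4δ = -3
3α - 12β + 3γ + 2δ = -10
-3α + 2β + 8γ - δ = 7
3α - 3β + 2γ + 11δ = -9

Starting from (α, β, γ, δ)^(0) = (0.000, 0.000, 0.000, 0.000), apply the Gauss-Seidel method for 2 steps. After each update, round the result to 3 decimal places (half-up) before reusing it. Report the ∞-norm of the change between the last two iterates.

Iteration 1:
  α = (-3 - (-4)·0.000 - (1)·0.000 - (-4)·0.000) / (11) = -0.273
  β = (-10 - (3)·-0.273 - (3)·0.000 - (2)·0.000) / (-12) = 0.765
  γ = (7 - (-3)·-0.273 - (2)·0.765 - (-1)·0.000) / (8) = 0.581
  δ = (-9 - (3)·-0.273 - (-3)·0.765 - (2)·0.581) / (11) = -0.641
Iteration 2:
  α = (-3 - (-4)·0.765 - (1)·0.581 - (-4)·-0.641) / (11) = -0.280
  β = (-10 - (3)·-0.280 - (3)·0.581 - (2)·-0.641) / (-12) = 0.802
  γ = (7 - (-3)·-0.280 - (2)·0.802 - (-1)·-0.641) / (8) = 0.489
  δ = (-9 - (3)·-0.280 - (-3)·0.802 - (2)·0.489) / (11) = -0.612
Change: (-0.007, 0.037, -0.092, 0.029) → max |·| = 0.092

0.092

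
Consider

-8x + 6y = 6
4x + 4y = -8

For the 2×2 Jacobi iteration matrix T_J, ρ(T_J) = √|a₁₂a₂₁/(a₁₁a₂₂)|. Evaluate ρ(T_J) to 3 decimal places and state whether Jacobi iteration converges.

0.866

a₁₂a₂₁/(a₁₁a₂₂) = (6)·(4) / ((-8)·(4)) = -0.750000
ρ = √|-0.750000| = √0.750000 = 0.866
ρ < 1, so Jacobi converges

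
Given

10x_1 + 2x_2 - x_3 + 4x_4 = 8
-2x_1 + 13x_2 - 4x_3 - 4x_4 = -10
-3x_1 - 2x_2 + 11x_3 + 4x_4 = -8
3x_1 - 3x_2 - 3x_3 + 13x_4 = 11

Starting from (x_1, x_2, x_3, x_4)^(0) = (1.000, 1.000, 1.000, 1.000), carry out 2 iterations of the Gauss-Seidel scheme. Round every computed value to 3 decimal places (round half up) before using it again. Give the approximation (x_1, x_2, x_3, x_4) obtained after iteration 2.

(0.513, -0.848, -0.929, 0.318)

Iteration 1:
  x_1 = (8 - (2)·1.000 - (-1)·1.000 - (4)·1.000) / (10) = 0.300
  x_2 = (-10 - (-2)·0.300 - (-4)·1.000 - (-4)·1.000) / (13) = -0.108
  x_3 = (-8 - (-3)·0.300 - (-2)·-0.108 - (4)·1.000) / (11) = -1.029
  x_4 = (11 - (3)·0.300 - (-3)·-0.108 - (-3)·-1.029) / (13) = 0.515
Iteration 2:
  x_1 = (8 - (2)·-0.108 - (-1)·-1.029 - (4)·0.515) / (10) = 0.513
  x_2 = (-10 - (-2)·0.513 - (-4)·-1.029 - (-4)·0.515) / (13) = -0.848
  x_3 = (-8 - (-3)·0.513 - (-2)·-0.848 - (4)·0.515) / (11) = -0.929
  x_4 = (11 - (3)·0.513 - (-3)·-0.848 - (-3)·-0.929) / (13) = 0.318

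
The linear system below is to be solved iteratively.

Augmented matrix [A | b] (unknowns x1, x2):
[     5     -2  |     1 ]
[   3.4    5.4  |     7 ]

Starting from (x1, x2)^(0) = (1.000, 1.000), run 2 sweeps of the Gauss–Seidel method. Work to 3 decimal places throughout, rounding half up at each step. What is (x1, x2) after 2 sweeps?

(0.568, 0.939)

Iteration 1:
  x1 = (1 - (-2)·1.000) / (5) = 0.600
  x2 = (7 - (3.4)·0.600) / (5.4) = 0.919
Iteration 2:
  x1 = (1 - (-2)·0.919) / (5) = 0.568
  x2 = (7 - (3.4)·0.568) / (5.4) = 0.939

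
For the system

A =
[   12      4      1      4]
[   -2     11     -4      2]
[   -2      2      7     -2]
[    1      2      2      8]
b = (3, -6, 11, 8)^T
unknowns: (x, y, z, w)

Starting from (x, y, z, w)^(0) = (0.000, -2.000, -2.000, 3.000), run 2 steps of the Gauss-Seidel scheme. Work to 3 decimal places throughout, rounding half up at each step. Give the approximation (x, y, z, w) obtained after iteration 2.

Iteration 1:
  x = (3 - (4)·-2.000 - (1)·-2.000 - (4)·3.000) / (12) = 0.083
  y = (-6 - (-2)·0.083 - (-4)·-2.000 - (2)·3.000) / (11) = -1.803
  z = (11 - (-2)·0.083 - (2)·-1.803 - (-2)·3.000) / (7) = 2.967
  w = (8 - (1)·0.083 - (2)·-1.803 - (2)·2.967) / (8) = 0.699
Iteration 2:
  x = (3 - (4)·-1.803 - (1)·2.967 - (4)·0.699) / (12) = 0.371
  y = (-6 - (-2)·0.371 - (-4)·2.967 - (2)·0.699) / (11) = 0.474
  z = (11 - (-2)·0.371 - (2)·0.474 - (-2)·0.699) / (7) = 1.742
  w = (8 - (1)·0.371 - (2)·0.474 - (2)·1.742) / (8) = 0.400

(0.371, 0.474, 1.742, 0.400)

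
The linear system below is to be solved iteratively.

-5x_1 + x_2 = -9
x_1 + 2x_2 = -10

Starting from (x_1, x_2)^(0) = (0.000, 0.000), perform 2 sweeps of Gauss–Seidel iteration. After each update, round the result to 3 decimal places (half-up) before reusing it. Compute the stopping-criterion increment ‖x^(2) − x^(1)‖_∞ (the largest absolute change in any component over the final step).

Iteration 1:
  x_1 = (-9 - (1)·0.000) / (-5) = 1.800
  x_2 = (-10 - (1)·1.800) / (2) = -5.900
Iteration 2:
  x_1 = (-9 - (1)·-5.900) / (-5) = 0.620
  x_2 = (-10 - (1)·0.620) / (2) = -5.310
Change: (-1.180, 0.590) → max |·| = 1.180

1.180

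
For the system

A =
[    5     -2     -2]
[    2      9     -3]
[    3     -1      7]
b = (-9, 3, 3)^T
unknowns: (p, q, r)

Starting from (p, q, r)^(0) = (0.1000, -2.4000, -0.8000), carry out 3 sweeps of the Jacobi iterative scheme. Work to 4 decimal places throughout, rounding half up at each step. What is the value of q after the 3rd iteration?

1.3105

Iteration 1:
  p = (-9 - (-2)·-2.4000 - (-2)·-0.8000) / (5) = -3.0800
  q = (3 - (2)·0.1000 - (-3)·-0.8000) / (9) = 0.0444
  r = (3 - (3)·0.1000 - (-1)·-2.4000) / (7) = 0.0429
Iteration 2:
  p = (-9 - (-2)·0.0444 - (-2)·0.0429) / (5) = -1.7651
  q = (3 - (2)·-3.0800 - (-3)·0.0429) / (9) = 1.0321
  r = (3 - (3)·-3.0800 - (-1)·0.0444) / (7) = 1.7549
Iteration 3:
  p = (-9 - (-2)·1.0321 - (-2)·1.7549) / (5) = -0.6852
  q = (3 - (2)·-1.7651 - (-3)·1.7549) / (9) = 1.3105
  r = (3 - (3)·-1.7651 - (-1)·1.0321) / (7) = 1.3325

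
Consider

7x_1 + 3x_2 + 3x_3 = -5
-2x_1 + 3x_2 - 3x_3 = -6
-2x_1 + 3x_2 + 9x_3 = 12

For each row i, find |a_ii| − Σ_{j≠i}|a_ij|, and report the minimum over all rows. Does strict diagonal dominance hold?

-2

row 1: |7| − (3+3) = 1
row 2: |3| − (2+3) = -2
row 3: |9| − (2+3) = 4
minimum over rows = -2 → not strictly diagonally dominant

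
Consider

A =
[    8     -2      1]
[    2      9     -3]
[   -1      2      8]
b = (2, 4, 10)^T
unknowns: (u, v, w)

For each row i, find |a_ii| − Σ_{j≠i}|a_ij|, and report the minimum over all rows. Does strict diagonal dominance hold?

4

row 1: |8| − (2+1) = 5
row 2: |9| − (2+3) = 4
row 3: |8| − (1+2) = 5
minimum over rows = 4 → strictly diagonally dominant (convergence guaranteed)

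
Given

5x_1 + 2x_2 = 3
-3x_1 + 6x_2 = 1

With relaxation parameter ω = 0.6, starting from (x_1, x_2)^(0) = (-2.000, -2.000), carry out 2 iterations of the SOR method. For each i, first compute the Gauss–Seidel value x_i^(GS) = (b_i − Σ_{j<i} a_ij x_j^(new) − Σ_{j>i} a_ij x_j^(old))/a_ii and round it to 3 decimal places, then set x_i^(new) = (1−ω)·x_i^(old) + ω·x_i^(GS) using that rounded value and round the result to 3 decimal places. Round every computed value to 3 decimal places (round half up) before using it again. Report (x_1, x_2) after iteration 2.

Iteration 1:
  x_1: GS value = (3 - (2)·-2.000) / (5) = 1.400;  x_1 ← (1−ω)·-2.000 + ω·1.400 = 0.040
  x_2: GS value = (1 - (-3)·0.040) / (6) = 0.187;  x_2 ← (1−ω)·-2.000 + ω·0.187 = -0.688
Iteration 2:
  x_1: GS value = (3 - (2)·-0.688) / (5) = 0.875;  x_1 ← (1−ω)·0.040 + ω·0.875 = 0.541
  x_2: GS value = (1 - (-3)·0.541) / (6) = 0.437;  x_2 ← (1−ω)·-0.688 + ω·0.437 = -0.013

(0.541, -0.013)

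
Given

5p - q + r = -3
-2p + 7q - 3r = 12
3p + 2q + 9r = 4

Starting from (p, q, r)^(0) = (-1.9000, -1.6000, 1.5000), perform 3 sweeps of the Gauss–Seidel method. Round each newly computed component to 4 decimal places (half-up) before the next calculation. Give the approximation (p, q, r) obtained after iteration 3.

Iteration 1:
  p = (-3 - (-1)·-1.6000 - (1)·1.5000) / (5) = -1.2200
  q = (12 - (-2)·-1.2200 - (-3)·1.5000) / (7) = 2.0086
  r = (4 - (3)·-1.2200 - (2)·2.0086) / (9) = 0.4048
Iteration 2:
  p = (-3 - (-1)·2.0086 - (1)·0.4048) / (5) = -0.2792
  q = (12 - (-2)·-0.2792 - (-3)·0.4048) / (7) = 1.8080
  r = (4 - (3)·-0.2792 - (2)·1.8080) / (9) = 0.1357
Iteration 3:
  p = (-3 - (-1)·1.8080 - (1)·0.1357) / (5) = -0.2655
  q = (12 - (-2)·-0.2655 - (-3)·0.1357) / (7) = 1.6966
  r = (4 - (3)·-0.2655 - (2)·1.6966) / (9) = 0.1559

(-0.2655, 1.6966, 0.1559)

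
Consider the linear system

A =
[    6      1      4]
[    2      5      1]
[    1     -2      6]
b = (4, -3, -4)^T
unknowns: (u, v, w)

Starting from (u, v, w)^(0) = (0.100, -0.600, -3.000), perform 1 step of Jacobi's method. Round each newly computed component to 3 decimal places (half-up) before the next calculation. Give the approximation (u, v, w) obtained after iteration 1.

Iteration 1:
  u = (4 - (1)·-0.600 - (4)·-3.000) / (6) = 2.767
  v = (-3 - (2)·0.100 - (1)·-3.000) / (5) = -0.040
  w = (-4 - (1)·0.100 - (-2)·-0.600) / (6) = -0.883

(2.767, -0.040, -0.883)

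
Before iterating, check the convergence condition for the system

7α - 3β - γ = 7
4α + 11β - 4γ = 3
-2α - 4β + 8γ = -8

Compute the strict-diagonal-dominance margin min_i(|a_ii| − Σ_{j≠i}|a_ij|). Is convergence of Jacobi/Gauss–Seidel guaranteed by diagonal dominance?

2

row 1: |7| − (3+1) = 3
row 2: |11| − (4+4) = 3
row 3: |8| − (2+4) = 2
minimum over rows = 2 → strictly diagonally dominant (convergence guaranteed)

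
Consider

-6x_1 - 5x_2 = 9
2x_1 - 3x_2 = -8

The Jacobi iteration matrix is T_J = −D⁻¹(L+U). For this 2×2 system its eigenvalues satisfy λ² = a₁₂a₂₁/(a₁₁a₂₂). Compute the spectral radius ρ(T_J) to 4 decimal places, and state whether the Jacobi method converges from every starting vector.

a₁₂a₂₁/(a₁₁a₂₂) = (-5)·(2) / ((-6)·(-3)) = -0.555556
ρ = √|-0.555556| = √0.555556 = 0.7454
ρ < 1, so Jacobi converges

0.7454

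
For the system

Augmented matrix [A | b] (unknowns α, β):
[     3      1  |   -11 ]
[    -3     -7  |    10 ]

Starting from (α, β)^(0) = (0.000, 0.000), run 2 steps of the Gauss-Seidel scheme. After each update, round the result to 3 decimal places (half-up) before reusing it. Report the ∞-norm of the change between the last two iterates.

Iteration 1:
  α = (-11 - (1)·0.000) / (3) = -3.667
  β = (10 - (-3)·-3.667) / (-7) = 0.143
Iteration 2:
  α = (-11 - (1)·0.143) / (3) = -3.714
  β = (10 - (-3)·-3.714) / (-7) = 0.163
Change: (-0.047, 0.020) → max |·| = 0.047

0.047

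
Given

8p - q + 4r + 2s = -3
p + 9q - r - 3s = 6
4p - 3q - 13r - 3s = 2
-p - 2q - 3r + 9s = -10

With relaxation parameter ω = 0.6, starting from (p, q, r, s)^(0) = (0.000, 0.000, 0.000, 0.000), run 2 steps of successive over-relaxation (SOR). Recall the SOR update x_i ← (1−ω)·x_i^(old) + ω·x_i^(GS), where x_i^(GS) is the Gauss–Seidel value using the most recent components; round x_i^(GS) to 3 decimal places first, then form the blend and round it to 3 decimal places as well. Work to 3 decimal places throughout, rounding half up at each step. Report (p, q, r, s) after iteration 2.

(-0.127, 0.429, -0.159, -0.916)

Iteration 1:
  p: GS value = (-3 - (-1)·0.000 - (4)·0.000 - (2)·0.000) / (8) = -0.375;  p ← (1−ω)·0.000 + ω·-0.375 = -0.225
  q: GS value = (6 - (1)·-0.225 - (-1)·0.000 - (-3)·0.000) / (9) = 0.692;  q ← (1−ω)·0.000 + ω·0.692 = 0.415
  r: GS value = (2 - (4)·-0.225 - (-3)·0.415 - (-3)·0.000) / (-13) = -0.319;  r ← (1−ω)·0.000 + ω·-0.319 = -0.191
  s: GS value = (-10 - (-1)·-0.225 - (-2)·0.415 - (-3)·-0.191) / (9) = -1.108;  s ← (1−ω)·0.000 + ω·-1.108 = -0.665
Iteration 2:
  p: GS value = (-3 - (-1)·0.415 - (4)·-0.191 - (2)·-0.665) / (8) = -0.061;  p ← (1−ω)·-0.225 + ω·-0.061 = -0.127
  q: GS value = (6 - (1)·-0.127 - (-1)·-0.191 - (-3)·-0.665) / (9) = 0.438;  q ← (1−ω)·0.415 + ω·0.438 = 0.429
  r: GS value = (2 - (4)·-0.127 - (-3)·0.429 - (-3)·-0.665) / (-13) = -0.138;  r ← (1−ω)·-0.191 + ω·-0.138 = -0.159
  s: GS value = (-10 - (-1)·-0.127 - (-2)·0.429 - (-3)·-0.159) / (9) = -1.083;  s ← (1−ω)·-0.665 + ω·-1.083 = -0.916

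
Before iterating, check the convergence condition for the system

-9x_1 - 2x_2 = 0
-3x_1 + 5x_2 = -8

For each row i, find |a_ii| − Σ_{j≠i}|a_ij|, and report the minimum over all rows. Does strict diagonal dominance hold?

2

row 1: |-9| − (2) = 7
row 2: |5| − (3) = 2
minimum over rows = 2 → strictly diagonally dominant (convergence guaranteed)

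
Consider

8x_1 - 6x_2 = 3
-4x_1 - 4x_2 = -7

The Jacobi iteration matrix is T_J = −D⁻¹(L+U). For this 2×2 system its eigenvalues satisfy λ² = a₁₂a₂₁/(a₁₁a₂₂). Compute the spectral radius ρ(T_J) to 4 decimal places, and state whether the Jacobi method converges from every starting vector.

0.8660

a₁₂a₂₁/(a₁₁a₂₂) = (-6)·(-4) / ((8)·(-4)) = -0.750000
ρ = √|-0.750000| = √0.750000 = 0.8660
ρ < 1, so Jacobi converges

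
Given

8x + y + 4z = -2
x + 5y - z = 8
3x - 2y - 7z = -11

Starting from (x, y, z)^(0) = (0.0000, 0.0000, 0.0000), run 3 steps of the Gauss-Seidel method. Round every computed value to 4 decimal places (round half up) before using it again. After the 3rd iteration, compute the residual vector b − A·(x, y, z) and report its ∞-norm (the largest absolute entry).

Iteration 1:
  x = (-2 - (1)·0.0000 - (4)·0.0000) / (8) = -0.2500
  y = (8 - (1)·-0.2500 - (-1)·0.0000) / (5) = 1.6500
  z = (-11 - (3)·-0.2500 - (-2)·1.6500) / (-7) = 0.9929
Iteration 2:
  x = (-2 - (1)·1.6500 - (4)·0.9929) / (8) = -0.9527
  y = (8 - (1)·-0.9527 - (-1)·0.9929) / (5) = 1.9891
  z = (-11 - (3)·-0.9527 - (-2)·1.9891) / (-7) = 0.5948
Iteration 3:
  x = (-2 - (1)·1.9891 - (4)·0.5948) / (8) = -0.7960
  y = (8 - (1)·-0.7960 - (-1)·0.5948) / (5) = 1.8782
  z = (-11 - (3)·-0.7960 - (-2)·1.8782) / (-7) = 0.6937
Residual b − A·x = (-0.2850, 0.0987, 0.0003); ∞-norm = 0.2850

0.2850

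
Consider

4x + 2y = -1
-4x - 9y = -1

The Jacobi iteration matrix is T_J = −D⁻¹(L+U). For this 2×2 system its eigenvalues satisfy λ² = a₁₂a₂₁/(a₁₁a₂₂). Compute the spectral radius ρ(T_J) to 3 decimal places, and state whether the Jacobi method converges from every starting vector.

0.471

a₁₂a₂₁/(a₁₁a₂₂) = (2)·(-4) / ((4)·(-9)) = 0.222222
ρ = √|0.222222| = √0.222222 = 0.471
ρ < 1, so Jacobi converges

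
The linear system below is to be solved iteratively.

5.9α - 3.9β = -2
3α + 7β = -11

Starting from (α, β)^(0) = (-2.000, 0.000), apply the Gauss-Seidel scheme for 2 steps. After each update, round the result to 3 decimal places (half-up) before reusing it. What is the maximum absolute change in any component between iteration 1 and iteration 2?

Iteration 1:
  α = (-2 - (-3.9)·0.000) / (5.9) = -0.339
  β = (-11 - (3)·-0.339) / (7) = -1.426
Iteration 2:
  α = (-2 - (-3.9)·-1.426) / (5.9) = -1.282
  β = (-11 - (3)·-1.282) / (7) = -1.022
Change: (-0.943, 0.404) → max |·| = 0.943

0.943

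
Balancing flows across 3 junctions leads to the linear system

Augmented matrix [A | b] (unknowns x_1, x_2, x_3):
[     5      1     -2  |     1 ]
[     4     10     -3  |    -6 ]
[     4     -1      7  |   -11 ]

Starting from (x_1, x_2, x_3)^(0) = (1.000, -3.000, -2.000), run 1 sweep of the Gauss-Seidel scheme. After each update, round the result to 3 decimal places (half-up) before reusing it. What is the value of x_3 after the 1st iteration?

-1.743

Iteration 1:
  x_1 = (1 - (1)·-3.000 - (-2)·-2.000) / (5) = 0.000
  x_2 = (-6 - (4)·0.000 - (-3)·-2.000) / (10) = -1.200
  x_3 = (-11 - (4)·0.000 - (-1)·-1.200) / (7) = -1.743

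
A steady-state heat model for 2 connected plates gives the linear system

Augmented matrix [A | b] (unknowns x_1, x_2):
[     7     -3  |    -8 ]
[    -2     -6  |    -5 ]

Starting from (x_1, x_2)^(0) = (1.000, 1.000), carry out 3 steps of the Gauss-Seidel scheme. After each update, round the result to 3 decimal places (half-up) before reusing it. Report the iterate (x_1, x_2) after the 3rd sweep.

Iteration 1:
  x_1 = (-8 - (-3)·1.000) / (7) = -0.714
  x_2 = (-5 - (-2)·-0.714) / (-6) = 1.071
Iteration 2:
  x_1 = (-8 - (-3)·1.071) / (7) = -0.684
  x_2 = (-5 - (-2)·-0.684) / (-6) = 1.061
Iteration 3:
  x_1 = (-8 - (-3)·1.061) / (7) = -0.688
  x_2 = (-5 - (-2)·-0.688) / (-6) = 1.063

(-0.688, 1.063)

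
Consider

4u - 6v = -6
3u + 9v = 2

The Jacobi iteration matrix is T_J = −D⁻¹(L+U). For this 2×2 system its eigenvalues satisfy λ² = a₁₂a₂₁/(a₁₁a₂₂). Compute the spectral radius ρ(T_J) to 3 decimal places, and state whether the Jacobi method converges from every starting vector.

0.707

a₁₂a₂₁/(a₁₁a₂₂) = (-6)·(3) / ((4)·(9)) = -0.500000
ρ = √|-0.500000| = √0.500000 = 0.707
ρ < 1, so Jacobi converges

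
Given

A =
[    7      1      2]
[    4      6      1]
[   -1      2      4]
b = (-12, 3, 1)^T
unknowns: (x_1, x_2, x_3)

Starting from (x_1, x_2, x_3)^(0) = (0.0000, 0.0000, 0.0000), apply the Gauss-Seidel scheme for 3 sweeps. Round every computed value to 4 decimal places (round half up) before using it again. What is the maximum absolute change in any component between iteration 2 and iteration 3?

Iteration 1:
  x_1 = (-12 - (1)·0.0000 - (2)·0.0000) / (7) = -1.7143
  x_2 = (3 - (4)·-1.7143 - (1)·0.0000) / (6) = 1.6429
  x_3 = (1 - (-1)·-1.7143 - (2)·1.6429) / (4) = -1.0000
Iteration 2:
  x_1 = (-12 - (1)·1.6429 - (2)·-1.0000) / (7) = -1.6633
  x_2 = (3 - (4)·-1.6633 - (1)·-1.0000) / (6) = 1.7755
  x_3 = (1 - (-1)·-1.6633 - (2)·1.7755) / (4) = -1.0536
Iteration 3:
  x_1 = (-12 - (1)·1.7755 - (2)·-1.0536) / (7) = -1.6669
  x_2 = (3 - (4)·-1.6669 - (1)·-1.0536) / (6) = 1.7869
  x_3 = (1 - (-1)·-1.6669 - (2)·1.7869) / (4) = -1.0602
Change: (-0.0036, 0.0114, -0.0066) → max |·| = 0.0114

0.0114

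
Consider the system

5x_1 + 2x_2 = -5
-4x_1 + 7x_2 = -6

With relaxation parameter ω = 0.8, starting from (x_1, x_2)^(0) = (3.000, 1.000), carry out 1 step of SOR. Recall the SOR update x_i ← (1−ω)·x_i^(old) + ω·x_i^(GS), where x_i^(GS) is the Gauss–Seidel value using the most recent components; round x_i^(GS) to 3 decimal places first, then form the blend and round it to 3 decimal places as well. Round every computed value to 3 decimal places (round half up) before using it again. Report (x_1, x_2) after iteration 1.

Iteration 1:
  x_1: GS value = (-5 - (2)·1.000) / (5) = -1.400;  x_1 ← (1−ω)·3.000 + ω·-1.400 = -0.520
  x_2: GS value = (-6 - (-4)·-0.520) / (7) = -1.154;  x_2 ← (1−ω)·1.000 + ω·-1.154 = -0.723

(-0.520, -0.723)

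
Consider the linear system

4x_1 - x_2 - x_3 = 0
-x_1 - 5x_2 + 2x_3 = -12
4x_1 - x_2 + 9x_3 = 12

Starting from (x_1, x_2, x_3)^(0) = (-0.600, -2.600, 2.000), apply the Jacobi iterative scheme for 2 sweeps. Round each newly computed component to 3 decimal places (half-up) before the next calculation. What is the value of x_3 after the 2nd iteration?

1.769

Iteration 1:
  x_1 = (0 - (-1)·-2.600 - (-1)·2.000) / (4) = -0.150
  x_2 = (-12 - (-1)·-0.600 - (2)·2.000) / (-5) = 3.320
  x_3 = (12 - (4)·-0.600 - (-1)·-2.600) / (9) = 1.311
Iteration 2:
  x_1 = (0 - (-1)·3.320 - (-1)·1.311) / (4) = 1.158
  x_2 = (-12 - (-1)·-0.150 - (2)·1.311) / (-5) = 2.954
  x_3 = (12 - (4)·-0.150 - (-1)·3.320) / (9) = 1.769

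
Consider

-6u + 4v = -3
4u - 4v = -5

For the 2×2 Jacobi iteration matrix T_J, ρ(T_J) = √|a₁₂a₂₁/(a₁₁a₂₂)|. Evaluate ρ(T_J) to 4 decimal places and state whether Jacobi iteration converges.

a₁₂a₂₁/(a₁₁a₂₂) = (4)·(4) / ((-6)·(-4)) = 0.666667
ρ = √|0.666667| = √0.666667 = 0.8165
ρ < 1, so Jacobi converges

0.8165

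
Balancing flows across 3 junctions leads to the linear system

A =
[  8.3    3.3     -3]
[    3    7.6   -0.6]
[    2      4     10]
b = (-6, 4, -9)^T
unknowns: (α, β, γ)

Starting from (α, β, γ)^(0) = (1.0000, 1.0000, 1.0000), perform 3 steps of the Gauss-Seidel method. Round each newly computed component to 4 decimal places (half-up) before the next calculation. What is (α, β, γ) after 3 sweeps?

(-1.4963, 1.0370, -1.0155)

Iteration 1:
  α = (-6 - (3.3)·1.0000 - (-3)·1.0000) / (8.3) = -0.7590
  β = (4 - (3)·-0.7590 - (-0.6)·1.0000) / (7.6) = 0.9049
  γ = (-9 - (2)·-0.7590 - (4)·0.9049) / (10) = -1.1102
Iteration 2:
  α = (-6 - (3.3)·0.9049 - (-3)·-1.1102) / (8.3) = -1.4839
  β = (4 - (3)·-1.4839 - (-0.6)·-1.1102) / (7.6) = 1.0244
  γ = (-9 - (2)·-1.4839 - (4)·1.0244) / (10) = -1.0130
Iteration 3:
  α = (-6 - (3.3)·1.0244 - (-3)·-1.0130) / (8.3) = -1.4963
  β = (4 - (3)·-1.4963 - (-0.6)·-1.0130) / (7.6) = 1.0370
  γ = (-9 - (2)·-1.4963 - (4)·1.0370) / (10) = -1.0155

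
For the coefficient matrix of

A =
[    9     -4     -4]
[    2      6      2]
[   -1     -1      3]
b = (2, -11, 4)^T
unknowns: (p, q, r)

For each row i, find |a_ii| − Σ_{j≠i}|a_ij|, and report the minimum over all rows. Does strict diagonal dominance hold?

row 1: |9| − (4+4) = 1
row 2: |6| − (2+2) = 2
row 3: |3| − (1+1) = 1
minimum over rows = 1 → strictly diagonally dominant (convergence guaranteed)

1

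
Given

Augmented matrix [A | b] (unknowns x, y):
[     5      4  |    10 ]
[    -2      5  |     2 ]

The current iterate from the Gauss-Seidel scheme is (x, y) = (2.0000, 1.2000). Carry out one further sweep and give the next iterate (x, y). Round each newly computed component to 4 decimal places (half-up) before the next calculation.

(1.0400, 0.8160)

One sweep:
  x = (10 - (4)·1.2000) / (5) = 1.0400
  y = (2 - (-2)·1.0400) / (5) = 0.8160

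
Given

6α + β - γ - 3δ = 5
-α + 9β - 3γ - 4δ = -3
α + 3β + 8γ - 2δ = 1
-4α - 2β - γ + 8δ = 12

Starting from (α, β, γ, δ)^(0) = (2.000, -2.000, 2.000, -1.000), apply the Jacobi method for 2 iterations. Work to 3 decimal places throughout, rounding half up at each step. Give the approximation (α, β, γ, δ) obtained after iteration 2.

(2.002, 0.903, 0.521, 2.075)

Iteration 1:
  α = (5 - (1)·-2.000 - (-1)·2.000 - (-3)·-1.000) / (6) = 1.000
  β = (-3 - (-1)·2.000 - (-3)·2.000 - (-4)·-1.000) / (9) = 0.111
  γ = (1 - (1)·2.000 - (3)·-2.000 - (-2)·-1.000) / (8) = 0.375
  δ = (12 - (-4)·2.000 - (-2)·-2.000 - (-1)·2.000) / (8) = 2.250
Iteration 2:
  α = (5 - (1)·0.111 - (-1)·0.375 - (-3)·2.250) / (6) = 2.002
  β = (-3 - (-1)·1.000 - (-3)·0.375 - (-4)·2.250) / (9) = 0.903
  γ = (1 - (1)·1.000 - (3)·0.111 - (-2)·2.250) / (8) = 0.521
  δ = (12 - (-4)·1.000 - (-2)·0.111 - (-1)·0.375) / (8) = 2.075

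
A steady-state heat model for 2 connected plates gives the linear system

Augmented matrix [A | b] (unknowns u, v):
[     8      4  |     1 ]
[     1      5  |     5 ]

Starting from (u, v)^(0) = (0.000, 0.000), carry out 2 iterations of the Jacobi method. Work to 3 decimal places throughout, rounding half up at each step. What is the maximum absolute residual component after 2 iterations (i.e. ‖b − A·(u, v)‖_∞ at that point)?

Iteration 1:
  u = (1 - (4)·0.000) / (8) = 0.125
  v = (5 - (1)·0.000) / (5) = 1.000
Iteration 2:
  u = (1 - (4)·1.000) / (8) = -0.375
  v = (5 - (1)·0.125) / (5) = 0.975
Residual b − A·x = (0.100, 0.500); ∞-norm = 0.500

0.500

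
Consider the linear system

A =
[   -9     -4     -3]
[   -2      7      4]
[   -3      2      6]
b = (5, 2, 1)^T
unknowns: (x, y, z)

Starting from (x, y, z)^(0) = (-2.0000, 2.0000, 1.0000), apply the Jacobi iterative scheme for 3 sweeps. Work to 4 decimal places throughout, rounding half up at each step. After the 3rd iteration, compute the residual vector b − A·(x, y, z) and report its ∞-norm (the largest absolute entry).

4.2519

Iteration 1:
  x = (5 - (-4)·2.0000 - (-3)·1.0000) / (-9) = -1.7778
  y = (2 - (-2)·-2.0000 - (4)·1.0000) / (7) = -0.8571
  z = (1 - (-3)·-2.0000 - (2)·2.0000) / (6) = -1.5000
Iteration 2:
  x = (5 - (-4)·-0.8571 - (-3)·-1.5000) / (-9) = 0.3254
  y = (2 - (-2)·-1.7778 - (4)·-1.5000) / (7) = 0.6349
  z = (1 - (-3)·-1.7778 - (2)·-0.8571) / (6) = -0.4365
Iteration 3:
  x = (5 - (-4)·0.6349 - (-3)·-0.4365) / (-9) = -0.6922
  y = (2 - (-2)·0.3254 - (4)·-0.4365) / (7) = 0.6281
  z = (1 - (-3)·0.3254 - (2)·0.6349) / (6) = 0.1177
Residual b − A·x = (1.6357, -4.2519, -3.0390); ∞-norm = 4.2519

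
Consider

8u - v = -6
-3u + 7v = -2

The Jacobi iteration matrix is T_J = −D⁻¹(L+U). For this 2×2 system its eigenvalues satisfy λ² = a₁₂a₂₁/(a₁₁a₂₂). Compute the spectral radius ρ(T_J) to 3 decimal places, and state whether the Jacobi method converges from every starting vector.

0.231

a₁₂a₂₁/(a₁₁a₂₂) = (-1)·(-3) / ((8)·(7)) = 0.053571
ρ = √|0.053571| = √0.053571 = 0.231
ρ < 1, so Jacobi converges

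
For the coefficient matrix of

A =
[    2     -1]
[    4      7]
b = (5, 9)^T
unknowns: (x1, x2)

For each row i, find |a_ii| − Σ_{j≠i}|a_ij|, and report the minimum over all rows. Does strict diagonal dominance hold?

row 1: |2| − (1) = 1
row 2: |7| − (4) = 3
minimum over rows = 1 → strictly diagonally dominant (convergence guaranteed)

1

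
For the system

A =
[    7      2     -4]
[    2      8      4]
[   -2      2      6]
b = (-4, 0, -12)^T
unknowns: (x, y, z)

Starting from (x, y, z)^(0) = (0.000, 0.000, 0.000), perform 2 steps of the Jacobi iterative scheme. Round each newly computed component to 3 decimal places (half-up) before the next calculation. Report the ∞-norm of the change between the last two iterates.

Iteration 1:
  x = (-4 - (2)·0.000 - (-4)·0.000) / (7) = -0.571
  y = (0 - (2)·0.000 - (4)·0.000) / (8) = 0.000
  z = (-12 - (-2)·0.000 - (2)·0.000) / (6) = -2.000
Iteration 2:
  x = (-4 - (2)·0.000 - (-4)·-2.000) / (7) = -1.714
  y = (0 - (2)·-0.571 - (4)·-2.000) / (8) = 1.143
  z = (-12 - (-2)·-0.571 - (2)·0.000) / (6) = -2.190
Change: (-1.143, 1.143, -0.190) → max |·| = 1.143

1.143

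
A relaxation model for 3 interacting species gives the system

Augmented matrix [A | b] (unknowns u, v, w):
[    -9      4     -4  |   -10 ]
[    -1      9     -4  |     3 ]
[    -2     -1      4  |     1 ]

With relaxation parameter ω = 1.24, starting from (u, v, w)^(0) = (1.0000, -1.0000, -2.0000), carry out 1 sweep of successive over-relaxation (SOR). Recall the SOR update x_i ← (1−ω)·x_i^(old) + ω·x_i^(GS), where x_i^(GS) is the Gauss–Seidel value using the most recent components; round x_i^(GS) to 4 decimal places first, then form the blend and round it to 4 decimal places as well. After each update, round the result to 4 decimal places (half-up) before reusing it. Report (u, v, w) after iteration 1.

Iteration 1:
  u: GS value = (-10 - (4)·-1.0000 - (-4)·-2.0000) / (-9) = 1.5556;  u ← (1−ω)·1.0000 + ω·1.5556 = 1.6889
  v: GS value = (3 - (-1)·1.6889 - (-4)·-2.0000) / (9) = -0.3679;  v ← (1−ω)·-1.0000 + ω·-0.3679 = -0.2162
  w: GS value = (1 - (-2)·1.6889 - (-1)·-0.2162) / (4) = 1.0404;  w ← (1−ω)·-2.0000 + ω·1.0404 = 1.7701

(1.6889, -0.2162, 1.7701)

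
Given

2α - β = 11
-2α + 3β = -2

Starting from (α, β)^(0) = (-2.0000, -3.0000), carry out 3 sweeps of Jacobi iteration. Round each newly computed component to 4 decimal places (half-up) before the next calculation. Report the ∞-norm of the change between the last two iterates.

2.0000

Iteration 1:
  α = (11 - (-1)·-3.0000) / (2) = 4.0000
  β = (-2 - (-2)·-2.0000) / (3) = -2.0000
Iteration 2:
  α = (11 - (-1)·-2.0000) / (2) = 4.5000
  β = (-2 - (-2)·4.0000) / (3) = 2.0000
Iteration 3:
  α = (11 - (-1)·2.0000) / (2) = 6.5000
  β = (-2 - (-2)·4.5000) / (3) = 2.3333
Change: (2.0000, 0.3333) → max |·| = 2.0000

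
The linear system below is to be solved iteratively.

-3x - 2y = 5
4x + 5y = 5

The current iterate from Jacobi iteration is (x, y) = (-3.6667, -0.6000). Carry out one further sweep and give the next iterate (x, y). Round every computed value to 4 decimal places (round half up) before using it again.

(-1.2667, 3.9334)

One sweep:
  x = (5 - (-2)·-0.6000) / (-3) = -1.2667
  y = (5 - (4)·-3.6667) / (5) = 3.9334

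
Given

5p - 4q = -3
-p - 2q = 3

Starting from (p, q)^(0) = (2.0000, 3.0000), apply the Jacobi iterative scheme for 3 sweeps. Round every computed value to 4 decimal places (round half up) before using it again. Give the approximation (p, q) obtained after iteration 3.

(-2.5200, -0.2000)

Iteration 1:
  p = (-3 - (-4)·3.0000) / (5) = 1.8000
  q = (3 - (-1)·2.0000) / (-2) = -2.5000
Iteration 2:
  p = (-3 - (-4)·-2.5000) / (5) = -2.6000
  q = (3 - (-1)·1.8000) / (-2) = -2.4000
Iteration 3:
  p = (-3 - (-4)·-2.4000) / (5) = -2.5200
  q = (3 - (-1)·-2.6000) / (-2) = -0.2000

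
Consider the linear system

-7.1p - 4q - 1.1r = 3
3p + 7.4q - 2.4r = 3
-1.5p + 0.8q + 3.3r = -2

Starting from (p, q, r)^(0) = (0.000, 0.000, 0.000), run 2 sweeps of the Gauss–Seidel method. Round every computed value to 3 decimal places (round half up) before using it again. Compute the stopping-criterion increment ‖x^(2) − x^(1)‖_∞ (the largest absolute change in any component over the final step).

0.232

Iteration 1:
  p = (3 - (-4)·0.000 - (-1.1)·0.000) / (-7.1) = -0.423
  q = (3 - (3)·-0.423 - (-2.4)·0.000) / (7.4) = 0.577
  r = (-2 - (-1.5)·-0.423 - (0.8)·0.577) / (3.3) = -0.938
Iteration 2:
  p = (3 - (-4)·0.577 - (-1.1)·-0.938) / (-7.1) = -0.602
  q = (3 - (3)·-0.602 - (-2.4)·-0.938) / (7.4) = 0.345
  r = (-2 - (-1.5)·-0.602 - (0.8)·0.345) / (3.3) = -0.963
Change: (-0.179, -0.232, -0.025) → max |·| = 0.232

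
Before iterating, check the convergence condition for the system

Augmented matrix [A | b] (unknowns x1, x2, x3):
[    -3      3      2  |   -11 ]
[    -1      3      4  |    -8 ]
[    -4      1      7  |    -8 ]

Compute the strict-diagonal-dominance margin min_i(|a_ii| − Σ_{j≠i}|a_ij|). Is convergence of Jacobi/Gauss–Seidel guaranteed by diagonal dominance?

row 1: |-3| − (3+2) = -2
row 2: |3| − (1+4) = -2
row 3: |7| − (4+1) = 2
minimum over rows = -2 → not strictly diagonally dominant

-2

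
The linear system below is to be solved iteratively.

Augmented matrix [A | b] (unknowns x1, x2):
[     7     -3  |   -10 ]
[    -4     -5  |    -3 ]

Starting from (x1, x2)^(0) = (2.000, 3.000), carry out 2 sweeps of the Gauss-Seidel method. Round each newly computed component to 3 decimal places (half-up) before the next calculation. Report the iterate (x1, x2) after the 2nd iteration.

(-1.123, 1.498)

Iteration 1:
  x1 = (-10 - (-3)·3.000) / (7) = -0.143
  x2 = (-3 - (-4)·-0.143) / (-5) = 0.714
Iteration 2:
  x1 = (-10 - (-3)·0.714) / (7) = -1.123
  x2 = (-3 - (-4)·-1.123) / (-5) = 1.498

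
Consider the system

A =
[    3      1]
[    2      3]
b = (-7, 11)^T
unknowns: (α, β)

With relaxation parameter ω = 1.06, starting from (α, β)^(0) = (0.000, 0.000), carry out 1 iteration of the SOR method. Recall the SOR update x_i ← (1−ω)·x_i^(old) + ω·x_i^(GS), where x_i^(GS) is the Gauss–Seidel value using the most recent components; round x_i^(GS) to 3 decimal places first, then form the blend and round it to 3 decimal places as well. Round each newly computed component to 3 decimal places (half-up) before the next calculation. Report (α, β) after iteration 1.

Iteration 1:
  α: GS value = (-7 - (1)·0.000) / (3) = -2.333;  α ← (1−ω)·0.000 + ω·-2.333 = -2.473
  β: GS value = (11 - (2)·-2.473) / (3) = 5.315;  β ← (1−ω)·0.000 + ω·5.315 = 5.634

(-2.473, 5.634)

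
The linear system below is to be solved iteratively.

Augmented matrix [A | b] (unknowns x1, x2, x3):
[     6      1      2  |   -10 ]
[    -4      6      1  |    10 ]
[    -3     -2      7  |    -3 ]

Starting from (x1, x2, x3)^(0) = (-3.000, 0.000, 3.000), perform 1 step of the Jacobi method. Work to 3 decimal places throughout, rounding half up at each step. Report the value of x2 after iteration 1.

Iteration 1:
  x1 = (-10 - (1)·0.000 - (2)·3.000) / (6) = -2.667
  x2 = (10 - (-4)·-3.000 - (1)·3.000) / (6) = -0.833
  x3 = (-3 - (-3)·-3.000 - (-2)·0.000) / (7) = -1.714

-0.833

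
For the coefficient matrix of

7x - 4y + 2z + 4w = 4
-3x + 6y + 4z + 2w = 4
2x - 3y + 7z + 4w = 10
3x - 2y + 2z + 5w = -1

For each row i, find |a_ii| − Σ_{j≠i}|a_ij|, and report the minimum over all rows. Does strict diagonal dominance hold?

row 1: |7| − (4+2+4) = -3
row 2: |6| − (3+4+2) = -3
row 3: |7| − (2+3+4) = -2
row 4: |5| − (3+2+2) = -2
minimum over rows = -3 → not strictly diagonally dominant

-3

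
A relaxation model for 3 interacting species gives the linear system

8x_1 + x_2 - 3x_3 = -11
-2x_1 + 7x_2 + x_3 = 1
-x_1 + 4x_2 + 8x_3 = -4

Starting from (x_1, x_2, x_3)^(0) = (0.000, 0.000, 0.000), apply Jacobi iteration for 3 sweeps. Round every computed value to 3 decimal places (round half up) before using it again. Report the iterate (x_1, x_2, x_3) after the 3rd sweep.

Iteration 1:
  x_1 = (-11 - (1)·0.000 - (-3)·0.000) / (8) = -1.375
  x_2 = (1 - (-2)·0.000 - (1)·0.000) / (7) = 0.143
  x_3 = (-4 - (-1)·0.000 - (4)·0.000) / (8) = -0.500
Iteration 2:
  x_1 = (-11 - (1)·0.143 - (-3)·-0.500) / (8) = -1.580
  x_2 = (1 - (-2)·-1.375 - (1)·-0.500) / (7) = -0.179
  x_3 = (-4 - (-1)·-1.375 - (4)·0.143) / (8) = -0.743
Iteration 3:
  x_1 = (-11 - (1)·-0.179 - (-3)·-0.743) / (8) = -1.631
  x_2 = (1 - (-2)·-1.580 - (1)·-0.743) / (7) = -0.202
  x_3 = (-4 - (-1)·-1.580 - (4)·-0.179) / (8) = -0.608

(-1.631, -0.202, -0.608)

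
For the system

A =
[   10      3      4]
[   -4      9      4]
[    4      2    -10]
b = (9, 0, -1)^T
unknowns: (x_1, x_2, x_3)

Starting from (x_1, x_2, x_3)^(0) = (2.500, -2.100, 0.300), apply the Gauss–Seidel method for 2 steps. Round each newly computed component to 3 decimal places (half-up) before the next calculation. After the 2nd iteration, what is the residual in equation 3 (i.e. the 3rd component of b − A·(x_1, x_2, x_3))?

0.002

Iteration 1:
  x_1 = (9 - (3)·-2.100 - (4)·0.300) / (10) = 1.410
  x_2 = (0 - (-4)·1.410 - (4)·0.300) / (9) = 0.493
  x_3 = (-1 - (4)·1.410 - (2)·0.493) / (-10) = 0.763
Iteration 2:
  x_1 = (9 - (3)·0.493 - (4)·0.763) / (10) = 0.447
  x_2 = (0 - (-4)·0.447 - (4)·0.763) / (9) = -0.140
  x_3 = (-1 - (4)·0.447 - (2)·-0.140) / (-10) = 0.251
Residual b − A·x = (3.946, 2.044, 0.002)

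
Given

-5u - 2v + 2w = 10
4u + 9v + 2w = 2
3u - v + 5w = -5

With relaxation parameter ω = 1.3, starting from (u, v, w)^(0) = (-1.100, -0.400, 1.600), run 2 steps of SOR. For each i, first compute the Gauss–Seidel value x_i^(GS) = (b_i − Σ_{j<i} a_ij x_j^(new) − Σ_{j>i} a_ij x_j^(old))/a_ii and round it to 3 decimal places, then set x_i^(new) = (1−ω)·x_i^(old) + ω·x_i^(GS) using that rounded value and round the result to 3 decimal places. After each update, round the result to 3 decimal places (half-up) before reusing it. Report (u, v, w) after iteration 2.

Iteration 1:
  u: GS value = (10 - (-2)·-0.400 - (2)·1.600) / (-5) = -1.200;  u ← (1−ω)·-1.100 + ω·-1.200 = -1.230
  v: GS value = (2 - (4)·-1.230 - (2)·1.600) / (9) = 0.413;  v ← (1−ω)·-0.400 + ω·0.413 = 0.657
  w: GS value = (-5 - (3)·-1.230 - (-1)·0.657) / (5) = -0.131;  w ← (1−ω)·1.600 + ω·-0.131 = -0.650
Iteration 2:
  u: GS value = (10 - (-2)·0.657 - (2)·-0.650) / (-5) = -2.523;  u ← (1−ω)·-1.230 + ω·-2.523 = -2.911
  v: GS value = (2 - (4)·-2.911 - (2)·-0.650) / (9) = 1.660;  v ← (1−ω)·0.657 + ω·1.660 = 1.961
  w: GS value = (-5 - (3)·-2.911 - (-1)·1.961) / (5) = 1.139;  w ← (1−ω)·-0.650 + ω·1.139 = 1.676

(-2.911, 1.961, 1.676)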